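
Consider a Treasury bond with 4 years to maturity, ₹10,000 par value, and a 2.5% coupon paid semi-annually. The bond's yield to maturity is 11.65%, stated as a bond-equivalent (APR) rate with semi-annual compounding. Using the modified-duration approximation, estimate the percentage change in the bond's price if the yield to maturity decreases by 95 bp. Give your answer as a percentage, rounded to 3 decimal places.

Periodic yield y = 0.05825. Modified duration first:
  t   CF        PV=CF/(1+0.05825)^t    t·PV
  1       125.00       118.1195       118.1195
  2       125.00       111.6178       223.2356
  3       125.00       105.4739       316.4218
  4       125.00        99.6683       398.6731
  5       125.00        94.1822       470.9108
  6       125.00        88.9980       533.9881
  7       125.00        84.0992       588.6947
  8    10,125.00     6,437.0786    51,496.6291
  Σ                  7,139.2376    54,146.6727
P = 7,139.2376; D_Mac = 7.58438 half-year periods = 3.79219 yrs; D_mod = 3.79219/(1+0.05825) = 3.58345 yrs.
ΔP/P ≈ -D_mod · Δy = -3.58345 × (-0.0095) = +0.034043 = +3.4043%.

+3.404%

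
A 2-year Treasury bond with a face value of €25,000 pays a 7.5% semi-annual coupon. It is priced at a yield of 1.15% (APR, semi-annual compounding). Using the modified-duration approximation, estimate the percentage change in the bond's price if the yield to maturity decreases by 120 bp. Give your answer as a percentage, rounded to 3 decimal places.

+2.268%

Periodic yield y = 0.00575. Modified duration first:
  t   CF        PV=CF/(1+0.00575)^t    t·PV
  1       937.50       932.1402       932.1402
  2       937.50       926.8110     1,853.6221
  3       937.50       921.5123     2,764.5370
  4    25,937.50    25,349.4155   101,397.6618
  Σ                 28,129.8790   106,947.9611
P = 28,129.8790; D_Mac = 3.80193 half-year periods = 1.90097 yrs; D_mod = 1.90097/(1+0.00575) = 1.89010 yrs.
ΔP/P ≈ -D_mod · Δy = -1.89010 × (-0.012) = +0.022681 = +2.2681%.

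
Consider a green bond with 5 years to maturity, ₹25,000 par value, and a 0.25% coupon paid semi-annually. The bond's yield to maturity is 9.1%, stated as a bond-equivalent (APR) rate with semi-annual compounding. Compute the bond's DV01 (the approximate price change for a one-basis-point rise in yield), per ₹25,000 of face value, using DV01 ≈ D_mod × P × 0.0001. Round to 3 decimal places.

₹7.723

Periodic yield y = 0.0455.
  t   CF        PV=CF/(1+0.0455)^t    t·PV
  1        31.25        29.8900        29.8900
  2        31.25        28.5892        57.1784
  3        31.25        27.3450        82.0350
  4        31.25        26.1549       104.6198
  5        31.25        25.0167       125.0834
  6        31.25        23.9280       143.5678
  7        31.25        22.8866       160.2064
  8        31.25        21.8906       175.1248
  9        31.25        20.9379       188.4413
  10   25,031.25    16,041.3962   160,413.9623
  Σ                 16,268.0352   161,480.1093
P = 16,268.0352; D_Mac = 9.92622 half-year periods = 4.96311 yrs; D_mod = 4.74712 yrs.
DV01 ≈ 4.74712 × 16,268.0352 × 0.0001 = 7.722626.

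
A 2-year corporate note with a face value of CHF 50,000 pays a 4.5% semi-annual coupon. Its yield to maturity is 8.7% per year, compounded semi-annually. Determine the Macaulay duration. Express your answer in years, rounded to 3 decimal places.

1.932 years

Periodic yield y = 0.0435. Discount each cash flow and weight by its period:
  t   CF        PV=CF/(1+0.0435)^t    t·PV
  1     1,125.00     1,078.1025     1,078.1025
  2     1,125.00     1,033.1601     2,066.3202
  3     1,125.00       990.0911     2,970.2733
  4    51,125.00    43,118.4864   172,473.9456
  Σ                 46,219.8401   178,588.6417
Price P = Σ PV = 46,219.8401.
Macaulay duration = Σ(t·PV) / P = 178,588.6417 / 46,219.8401 = 3.86390 half-year periods.
In years: 3.86390 / 2 = 1.93195 years.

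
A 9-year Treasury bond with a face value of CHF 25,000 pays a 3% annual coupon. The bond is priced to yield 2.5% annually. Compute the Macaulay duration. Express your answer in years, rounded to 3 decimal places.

Periodic yield y = 0.025. Discount each cash flow and weight by its year:
  t   CF        PV=CF/(1+0.025)^t    t·PV
  1       750.00       731.7073       731.7073
  2       750.00       713.8608     1,427.7216
  3       750.00       696.4496     2,089.3487
  4       750.00       679.4630     2,717.8519
  5       750.00       662.8907     3,314.4536
  6       750.00       646.7226     3,880.3359
  7       750.00       630.9489     4,416.6425
  8       750.00       615.5599     4,924.4794
  9    25,750.00    20,618.7553   185,568.7978
  Σ                 25,996.3582   209,071.3387
Price P = Σ PV = 25,996.3582.
Macaulay duration = Σ(t·PV) / P = 209,071.3387 / 25,996.3582 = 8.04233 years.

8.042 years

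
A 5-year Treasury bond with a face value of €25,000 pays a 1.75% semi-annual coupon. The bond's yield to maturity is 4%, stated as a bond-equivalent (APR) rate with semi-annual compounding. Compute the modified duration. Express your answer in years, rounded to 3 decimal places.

4.702 years

Periodic yield y = 0.02. First find Macaulay duration:
  t   CF        PV=CF/(1+0.02)^t    t·PV
  1       218.75       214.4608       214.4608
  2       218.75       210.2557       420.5113
  3       218.75       206.1330       618.3990
  4       218.75       202.0912       808.3647
  5       218.75       198.1286       990.6431
  6       218.75       194.2437     1,165.4624
  7       218.75       190.4350     1,333.0453
  8       218.75       186.7010     1,493.6081
  9       218.75       183.0402     1,647.3619
  10   25,218.75    20,688.1587   206,881.5869
  Σ                 22,473.6480   215,573.4436
P = 22,473.6480; Macaulay duration = 215,573.4436 / 22,473.6480 = 9.59228 half-year periods = 4.79614 years.
Modified duration = D_Mac / (1 + y) = 4.79614 / 1.02 = 4.70210 years.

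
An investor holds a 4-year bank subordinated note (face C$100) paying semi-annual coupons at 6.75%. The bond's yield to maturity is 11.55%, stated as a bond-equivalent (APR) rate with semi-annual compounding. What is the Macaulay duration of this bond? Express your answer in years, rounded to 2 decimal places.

3.53 years

Periodic yield y = 0.05775. Discount each cash flow and weight by its period:
  t   CF        PV=CF/(1+0.05775)^t    t·PV
  1        3.375         3.1907         3.1907
  2        3.375         3.0165         6.0331
  3        3.375         2.8518         8.5555
  4        3.375         2.6961        10.7845
  5        3.375         2.5489        12.7447
  6        3.375         2.4098        14.4586
  7        3.375         2.2782        15.9474
  8      103.375        65.9707       527.7658
  Σ                     84.9629       599.4804
Price P = Σ PV = 84.9629.
Macaulay duration = Σ(t·PV) / P = 599.4804 / 84.9629 = 7.05579 half-year periods.
In years: 7.05579 / 2 = 3.52790 years.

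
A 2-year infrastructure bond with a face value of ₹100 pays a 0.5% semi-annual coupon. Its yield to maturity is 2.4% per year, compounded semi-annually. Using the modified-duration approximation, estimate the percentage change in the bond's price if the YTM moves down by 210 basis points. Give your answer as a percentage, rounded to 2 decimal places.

+4.13%

Periodic yield y = 0.012. Modified duration first:
  t   CF        PV=CF/(1+0.012)^t    t·PV
  1         0.25         0.2470         0.2470
  2         0.25         0.2441         0.4882
  3         0.25         0.2412         0.7236
  4       100.25        95.5790       382.3159
  Σ                     96.3113       383.7748
P = 96.3113; D_Mac = 3.98473 half-year periods = 1.99237 yrs; D_mod = 1.99237/(1+0.012) = 1.96874 yrs.
ΔP/P ≈ -D_mod · Δy = -1.96874 × (-0.021) = +0.041344 = +4.1344%.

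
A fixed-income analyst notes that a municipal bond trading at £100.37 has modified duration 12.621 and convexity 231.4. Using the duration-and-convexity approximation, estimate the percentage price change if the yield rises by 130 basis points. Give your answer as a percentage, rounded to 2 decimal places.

Duration effect: -D_mod·Δy = -12.621 × (+0.013) = -0.164073
Convexity effect: ½·C·(Δy)² = 0.5 × 231.4 × (0.013)² = +0.0195533
ΔP/P ≈ -0.164073 + 0.0195533 = -0.1445197
= -14.45197%.

-14.45%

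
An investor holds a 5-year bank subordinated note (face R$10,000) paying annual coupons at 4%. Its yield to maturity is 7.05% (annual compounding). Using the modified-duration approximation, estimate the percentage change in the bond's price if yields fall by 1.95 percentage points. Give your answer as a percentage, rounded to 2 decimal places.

Periodic yield y = 0.0705. Modified duration first:
  t   CF        PV=CF/(1+0.0705)^t    t·PV
  1       400.00       373.6572       373.6572
  2       400.00       349.0492       698.0984
  3       400.00       326.0618       978.1855
  4       400.00       304.5884     1,218.3534
  5    10,400.00     7,397.7556    36,988.7781
  Σ                  8,751.1122    40,257.0727
P = 8,751.1122; D_Mac = 4.60022 yrs; D_mod = 4.60022/(1+0.0705) = 4.29727 yrs.
ΔP/P ≈ -D_mod · Δy = -4.29727 × (-0.0195) = +0.083797 = +8.3797%.

+8.38%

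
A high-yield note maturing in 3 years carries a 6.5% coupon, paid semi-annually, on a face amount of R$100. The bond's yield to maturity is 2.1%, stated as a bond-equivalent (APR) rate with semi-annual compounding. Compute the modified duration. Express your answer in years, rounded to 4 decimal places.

Periodic yield y = 0.0105. First find Macaulay duration:
  t   CF        PV=CF/(1+0.0105)^t    t·PV
  1         3.25         3.2162         3.2162
  2         3.25         3.1828         6.3656
  3         3.25         3.1497         9.4492
  4         3.25         3.1170        12.4680
  5         3.25         3.0846        15.4231
  6       103.25        96.9778       581.8666
  Σ                    112.7282       628.7888
P = 112.7282; Macaulay duration = 628.7888 / 112.7282 = 5.57792 half-year periods = 2.78896 years.
Modified duration = D_Mac / (1 + y) = 2.78896 / 1.0105 = 2.75998 years.

2.7600 years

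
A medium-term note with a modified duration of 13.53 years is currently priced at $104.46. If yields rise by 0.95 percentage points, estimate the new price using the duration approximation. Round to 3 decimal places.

$91.033

Duration approximation: ΔP/P ≈ -D_mod · Δy = -13.53 × (+0.0095) = -0.128535.
New price ≈ 104.46 × (1 - 0.128535) = 91.0332339.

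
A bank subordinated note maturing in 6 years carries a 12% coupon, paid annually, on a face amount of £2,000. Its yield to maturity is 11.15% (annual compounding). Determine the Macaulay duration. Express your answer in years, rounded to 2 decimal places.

4.63 years

Periodic yield y = 0.1115. Discount each cash flow and weight by its year:
  t   CF        PV=CF/(1+0.1115)^t    t·PV
  1       240.00       215.9244       215.9244
  2       240.00       194.2640       388.5280
  3       240.00       174.7764       524.3293
  4       240.00       157.2437       628.9750
  5       240.00       141.4699       707.3493
  6     2,240.00     1,187.9310     7,127.5860
  Σ                  2,071.6094     9,592.6919
Price P = Σ PV = 2,071.6094.
Macaulay duration = Σ(t·PV) / P = 9,592.6919 / 2,071.6094 = 4.63055 years.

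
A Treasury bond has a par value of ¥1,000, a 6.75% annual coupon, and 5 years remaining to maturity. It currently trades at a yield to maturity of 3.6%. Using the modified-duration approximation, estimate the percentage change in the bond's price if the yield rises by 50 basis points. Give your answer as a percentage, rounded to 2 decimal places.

Periodic yield y = 0.036. Modified duration first:
  t   CF        PV=CF/(1+0.036)^t    t·PV
  1        67.50        65.1544        65.1544
  2        67.50        62.8904       125.7808
  3        67.50        60.7050       182.1150
  4        67.50        58.5956       234.3823
  5     1,067.50       894.4769     4,472.3843
  Σ                  1,141.8223     5,079.8168
P = 1,141.8223; D_Mac = 4.44887 yrs; D_mod = 4.44887/(1+0.036) = 4.29427 yrs.
ΔP/P ≈ -D_mod · Δy = -4.29427 × (+0.005) = -0.021471 = -2.1471%.

-2.15%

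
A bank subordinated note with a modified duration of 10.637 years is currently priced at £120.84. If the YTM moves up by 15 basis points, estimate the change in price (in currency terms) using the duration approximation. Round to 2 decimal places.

Duration approximation: ΔP/P ≈ -D_mod · Δy = -10.637 × (+0.0015) = -0.0159555.
ΔP ≈ 120.84 × (-0.0159555) = -1.92806262.

-£1.93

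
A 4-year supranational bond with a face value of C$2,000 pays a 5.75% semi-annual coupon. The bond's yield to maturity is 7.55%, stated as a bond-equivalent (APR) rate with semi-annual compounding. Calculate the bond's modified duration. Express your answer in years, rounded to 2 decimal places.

Periodic yield y = 0.03775. First find Macaulay duration:
  t   CF        PV=CF/(1+0.03775)^t    t·PV
  1        57.50        55.4083        55.4083
  2        57.50        53.3928       106.7855
  3        57.50        51.4505       154.3515
  4        57.50        49.5789       198.3156
  5        57.50        47.7754       238.8769
  6        57.50        46.0375       276.2248
  7        57.50        44.3628       310.5394
  8     2,057.50     1,529.6706    12,237.3645
  Σ                  1,877.6767    13,577.8665
P = 1,877.6767; Macaulay duration = 13,577.8665 / 1,877.6767 = 7.23121 half-year periods = 3.61560 years.
Modified duration = D_Mac / (1 + y) = 3.61560 / 1.03775 = 3.48408 years.

3.48 years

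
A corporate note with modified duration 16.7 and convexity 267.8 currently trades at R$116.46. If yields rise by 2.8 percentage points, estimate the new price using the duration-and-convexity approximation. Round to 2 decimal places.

R$74.23

Duration effect: -D_mod·Δy = -16.7 × (+0.028) = -0.467600
Convexity effect: ½·C·(Δy)² = 0.5 × 267.8 × (0.028)² = +0.1049776
ΔP/P ≈ -0.467600 + 0.1049776 = -0.3626224
New price ≈ 116.46 × (1 - 0.3626224) = 74.228995296.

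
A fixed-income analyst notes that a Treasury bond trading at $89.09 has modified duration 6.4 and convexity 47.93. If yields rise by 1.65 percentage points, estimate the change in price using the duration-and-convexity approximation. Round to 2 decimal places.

Duration effect: -D_mod·Δy = -6.4 × (+0.0165) = -0.105600
Convexity effect: ½·C·(Δy)² = 0.5 × 47.93 × (0.0165)² = +0.00652447125
ΔP/P ≈ -0.105600 + 0.00652447125 = -0.09907552875
ΔP ≈ 89.09 × (-0.09907552875) = -8.8266388563375.

-$8.83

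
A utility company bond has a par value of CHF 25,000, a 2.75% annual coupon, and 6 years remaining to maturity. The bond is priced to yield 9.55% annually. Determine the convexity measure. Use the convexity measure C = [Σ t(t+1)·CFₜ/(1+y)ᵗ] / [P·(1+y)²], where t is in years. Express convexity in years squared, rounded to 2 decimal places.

With y = 0.0955:
  t   CF        PV=CF/(1+0.0955)^t    t·PV        t(t+1)·PV
  1       687.50       627.5673       627.5673       1,255.1346
  2       687.50       572.8593     1,145.7185       3,437.1556
  3       687.50       522.9204     1,568.7611       6,275.0444
  4       687.50       477.3349     1,909.3395       9,546.6977
  5       687.50       435.7233     2,178.6165      13,071.6993
  6    25,687.50    14,860.9834    89,165.9001     624,161.3010
  Σ                 17,497.3885    96,595.9032     657,747.0326
P = 17,497.3885.
Convexity = Σ t(t+1)·PV / [P·(1+y)²] = 657,747.0326 / (17,497.3885 × 1.200120) = 31.32282.

31.32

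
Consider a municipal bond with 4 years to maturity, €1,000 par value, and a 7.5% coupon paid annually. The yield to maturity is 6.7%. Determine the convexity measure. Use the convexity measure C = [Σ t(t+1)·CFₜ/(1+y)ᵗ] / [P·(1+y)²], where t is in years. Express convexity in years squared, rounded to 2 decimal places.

15.27

With y = 0.067:
  t   CF        PV=CF/(1+0.067)^t    t·PV        t(t+1)·PV
  1        75.00        70.2905        70.2905         140.5811
  2        75.00        65.8768       131.7536         395.2607
  3        75.00        61.7402       185.2206         740.8824
  4     1,075.00       829.3747     3,317.4988      16,587.4941
  Σ                  1,027.2822     3,704.7635      17,864.2183
P = 1,027.2822.
Convexity = Σ t(t+1)·PV / [P·(1+y)²] = 17,864.2183 / (1,027.2822 × 1.138489) = 15.27444.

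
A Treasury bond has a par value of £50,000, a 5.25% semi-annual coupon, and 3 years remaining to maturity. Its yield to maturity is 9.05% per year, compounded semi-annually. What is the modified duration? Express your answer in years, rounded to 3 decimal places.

Periodic yield y = 0.04525. First find Macaulay duration:
  t   CF        PV=CF/(1+0.04525)^t    t·PV
  1     1,312.50     1,255.6805     1,255.6805
  2     1,312.50     1,201.3207     2,402.6414
  3     1,312.50     1,149.3142     3,447.9427
  4     1,312.50     1,099.5592     4,398.2367
  5     1,312.50     1,051.9581     5,259.7904
  6    51,312.50    39,346.1386   236,076.8314
  Σ                 45,103.9712   252,841.1230
P = 45,103.9712; Macaulay duration = 252,841.1230 / 45,103.9712 = 5.60574 half-year periods = 2.80287 years.
Modified duration = D_Mac / (1 + y) = 2.80287 / 1.04525 = 2.68153 years.

2.682 years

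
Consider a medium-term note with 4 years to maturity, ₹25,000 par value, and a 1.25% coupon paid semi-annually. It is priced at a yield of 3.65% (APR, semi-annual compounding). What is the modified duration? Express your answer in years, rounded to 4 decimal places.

3.8390 years

Periodic yield y = 0.01825. First find Macaulay duration:
  t   CF        PV=CF/(1+0.01825)^t    t·PV
  1       156.25       153.4495       153.4495
  2       156.25       150.6993       301.3986
  3       156.25       147.9983       443.9949
  4       156.25       145.3458       581.3830
  5       156.25       142.7407       713.7037
  6       156.25       140.1824       841.0944
  7       156.25       137.6699       963.6895
  8    25,156.25    21,767.6002   174,140.8015
  Σ                 22,785.6862   178,139.5152
P = 22,785.6862; Macaulay duration = 178,139.5152 / 22,785.6862 = 7.81804 half-year periods = 3.90902 years.
Modified duration = D_Mac / (1 + y) = 3.90902 / 1.01825 = 3.83896 years.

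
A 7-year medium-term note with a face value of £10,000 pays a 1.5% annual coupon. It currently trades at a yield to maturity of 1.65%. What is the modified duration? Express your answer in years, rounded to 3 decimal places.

Periodic yield y = 0.0165. First find Macaulay duration:
  t   CF        PV=CF/(1+0.0165)^t    t·PV
  1       150.00       147.5652       147.5652
  2       150.00       145.1699       290.3397
  3       150.00       142.8134       428.4403
  4       150.00       140.4953       561.9811
  5       150.00       138.2147       691.0737
  6       150.00       135.9712       815.8273
  7    10,150.00     9,051.3709    63,359.5963
  Σ                  9,901.6006    66,294.8236
P = 9,901.6006; Macaulay duration = 66,294.8236 / 9,901.6006 = 6.69536 years.
Modified duration = D_Mac / (1 + y) = 6.69536 / 1.0165 = 6.58668 years.

6.587 years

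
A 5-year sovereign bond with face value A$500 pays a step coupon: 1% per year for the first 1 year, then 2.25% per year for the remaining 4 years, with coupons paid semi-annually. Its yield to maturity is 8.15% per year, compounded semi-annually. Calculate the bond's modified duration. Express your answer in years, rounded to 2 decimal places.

4.59 years

Periodic yield y = 0.04075. First find Macaulay duration:
  t   CF        PV=CF/(1+0.04075)^t    t·PV
  1        2.500         2.4021         2.4021
  2        2.500         2.3081         4.6161
  3        5.625         4.9898        14.9694
  4        5.625         4.7944        19.1777
  5        5.625         4.6067        23.0335
  6        5.625         4.4263        26.5580
  7        5.625         4.2530        29.7712
  8        5.625         4.0865        32.6920
  9        5.625         3.9265        35.3384
  10     505.625       339.1285     3,391.2854
  Σ                    374.9220     3,579.8439
P = 374.9220; Macaulay duration = 3,579.8439 / 374.9220 = 9.54824 half-year periods = 4.77412 years.
Modified duration = D_Mac / (1 + y) = 4.77412 / 1.04075 = 4.58719 years.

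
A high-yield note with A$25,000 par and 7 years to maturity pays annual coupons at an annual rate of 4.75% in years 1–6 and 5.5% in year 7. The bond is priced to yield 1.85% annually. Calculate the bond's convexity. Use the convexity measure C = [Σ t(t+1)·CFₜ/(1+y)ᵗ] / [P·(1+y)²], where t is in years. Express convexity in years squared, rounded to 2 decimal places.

45.84

With y = 0.0185:
  t   CF        PV=CF/(1+0.0185)^t    t·PV        t(t+1)·PV
  1     1,187.50     1,165.9303     1,165.9303       2,331.8606
  2     1,187.50     1,144.7524     2,289.5047       6,868.5142
  3     1,187.50     1,123.9591     3,371.8774      13,487.5095
  4     1,187.50     1,103.5436     4,414.1743      22,070.8714
  5     1,187.50     1,083.4988     5,417.4942      32,504.9653
  6     1,187.50     1,063.8182     6,382.9092      44,680.3646
  7    26,375.00    23,198.7847   162,391.4931   1,299,131.9449
  Σ                 29,884.2871   185,433.3833   1,421,076.0306
P = 29,884.2871.
Convexity = Σ t(t+1)·PV / [P·(1+y)²] = 1,421,076.0306 / (29,884.2871 × 1.037342) = 45.84082.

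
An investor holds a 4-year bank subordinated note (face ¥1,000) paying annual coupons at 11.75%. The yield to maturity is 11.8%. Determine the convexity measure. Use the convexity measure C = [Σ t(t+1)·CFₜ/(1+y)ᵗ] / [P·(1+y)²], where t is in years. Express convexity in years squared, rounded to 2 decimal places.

12.89

With y = 0.118:
  t   CF        PV=CF/(1+0.118)^t    t·PV        t(t+1)·PV
  1       117.50       105.0984       105.0984         210.1968
  2       117.50        94.0057       188.0114         564.0343
  3       117.50        84.0838       252.2515       1,009.0059
  4     1,117.50       715.2870     2,861.1479      14,305.7395
  Σ                    998.4749     3,406.5092      16,088.9765
P = 998.4749.
Convexity = Σ t(t+1)·PV / [P·(1+y)²] = 16,088.9765 / (998.4749 × 1.249924) = 12.89162.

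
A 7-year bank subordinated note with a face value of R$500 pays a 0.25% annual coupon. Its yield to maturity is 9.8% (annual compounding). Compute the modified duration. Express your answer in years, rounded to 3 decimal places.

6.305 years

Periodic yield y = 0.098. First find Macaulay duration:
  t   CF        PV=CF/(1+0.098)^t    t·PV
  1         1.25         1.1384         1.1384
  2         1.25         1.0368         2.0736
  3         1.25         0.9443         2.8329
  4         1.25         0.8600         3.4400
  5         1.25         0.7832         3.9162
  6         1.25         0.7133         4.2800
  7       501.25       260.5182     1,823.6271
  Σ                    265.9943     1,841.3084
P = 265.9943; Macaulay duration = 1,841.3084 / 265.9943 = 6.92236 years.
Modified duration = D_Mac / (1 + y) = 6.92236 / 1.098 = 6.30452 years.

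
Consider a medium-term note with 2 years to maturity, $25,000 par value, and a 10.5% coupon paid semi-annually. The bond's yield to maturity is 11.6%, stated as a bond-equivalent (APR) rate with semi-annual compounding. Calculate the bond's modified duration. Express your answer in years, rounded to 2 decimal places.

1.75 years

Periodic yield y = 0.058. First find Macaulay duration:
  t   CF        PV=CF/(1+0.058)^t    t·PV
  1     1,312.50     1,240.5482     1,240.5482
  2     1,312.50     1,172.5408     2,345.0817
  3     1,312.50     1,108.2617     3,324.7850
  4    26,312.50    21,000.0071    84,000.0286
  Σ                 24,521.3578    90,910.4434
P = 24,521.3578; Macaulay duration = 90,910.4434 / 24,521.3578 = 3.70740 half-year periods = 1.85370 years.
Modified duration = D_Mac / (1 + y) = 1.85370 / 1.058 = 1.75208 years.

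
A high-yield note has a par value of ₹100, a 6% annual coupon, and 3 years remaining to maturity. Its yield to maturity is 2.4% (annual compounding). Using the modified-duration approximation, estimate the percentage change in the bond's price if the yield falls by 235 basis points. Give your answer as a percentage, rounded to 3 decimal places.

Periodic yield y = 0.024. Modified duration first:
  t   CF        PV=CF/(1+0.024)^t    t·PV
  1         6.00         5.8594         5.8594
  2         6.00         5.7220        11.4441
  3       106.00        98.7202       296.1606
  Σ                    110.3016       313.4640
P = 110.3016; D_Mac = 2.84188 yrs; D_mod = 2.84188/(1+0.024) = 2.77527 yrs.
ΔP/P ≈ -D_mod · Δy = -2.77527 × (-0.0235) = +0.065219 = +6.5219%.

+6.522%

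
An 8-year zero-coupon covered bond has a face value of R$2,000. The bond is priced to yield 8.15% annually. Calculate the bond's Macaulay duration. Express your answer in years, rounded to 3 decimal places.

8.000 years

A zero-coupon bond has a single cash flow at maturity, so its Macaulay duration equals its maturity: 8 years.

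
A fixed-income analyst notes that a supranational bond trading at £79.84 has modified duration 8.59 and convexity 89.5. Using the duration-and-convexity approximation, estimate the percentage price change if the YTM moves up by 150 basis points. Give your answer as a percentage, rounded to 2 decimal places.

-11.88%

Duration effect: -D_mod·Δy = -8.59 × (+0.015) = -0.128850
Convexity effect: ½·C·(Δy)² = 0.5 × 89.5 × (0.015)² = +0.01006875
ΔP/P ≈ -0.128850 + 0.01006875 = -0.11878125
= -11.878125%.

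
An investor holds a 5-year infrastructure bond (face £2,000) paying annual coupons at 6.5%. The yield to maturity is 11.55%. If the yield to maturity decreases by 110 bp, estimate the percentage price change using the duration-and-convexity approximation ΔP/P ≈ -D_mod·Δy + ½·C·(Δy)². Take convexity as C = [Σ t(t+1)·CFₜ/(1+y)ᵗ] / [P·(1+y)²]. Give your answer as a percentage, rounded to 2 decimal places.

+4.42%

With y = 0.1155:
  t   CF        PV=CF/(1+0.1155)^t    t·PV        t(t+1)·PV
  1       130.00       116.5397       116.5397         233.0793
  2       130.00       104.4730       208.9461         626.8382
  3       130.00        93.6558       280.9674       1,123.8695
  4       130.00        83.9586       335.8343       1,679.1715
  5     2,130.00     1,233.1949     6,165.9746      36,995.8479
  Σ                  1,631.8220     7,108.2620      40,658.8064
P = 1,631.8220; D_Mac = 4.35603 yrs; D_mod = 3.90500 yrs; C = 20.02362.
Duration effect: -3.90500 × (-0.011) = +0.042955
Convexity effect: 0.5 × 20.02362 × (-0.011)² = +0.0012114
ΔP/P ≈ +0.042955 + 0.0012114 = +0.044166 = +4.4166%.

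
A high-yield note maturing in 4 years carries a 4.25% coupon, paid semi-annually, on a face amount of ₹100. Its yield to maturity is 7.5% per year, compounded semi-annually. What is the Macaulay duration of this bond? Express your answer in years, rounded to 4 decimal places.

3.6999 years

Periodic yield y = 0.0375. Discount each cash flow and weight by its period:
  t   CF        PV=CF/(1+0.0375)^t    t·PV
  1        2.125         2.0482         2.0482
  2        2.125         1.9742         3.9483
  3        2.125         1.9028         5.7084
  4        2.125         1.8340         7.3361
  5        2.125         1.7677         8.8387
  6        2.125         1.7038        10.2231
  7        2.125         1.6423        11.4958
  8      102.125        76.0724       608.5794
  Σ                     88.9455       658.1780
Price P = Σ PV = 88.9455.
Macaulay duration = Σ(t·PV) / P = 658.1780 / 88.9455 = 7.39979 half-year periods.
In years: 7.39979 / 2 = 3.69990 years.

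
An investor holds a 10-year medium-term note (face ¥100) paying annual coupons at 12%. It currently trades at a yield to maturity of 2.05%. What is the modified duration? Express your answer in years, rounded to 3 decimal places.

7.200 years

Periodic yield y = 0.0205. First find Macaulay duration:
  t   CF        PV=CF/(1+0.0205)^t    t·PV
  1        12.00        11.7589        11.7589
  2        12.00        11.5227        23.0455
  3        12.00        11.2913        33.8738
  4        12.00        11.0644        44.2577
  5        12.00        10.8422        54.2108
  6        12.00        10.6244        63.7462
  7        12.00        10.4109        72.8766
  8        12.00        10.2018        81.6145
  9        12.00         9.9969        89.9719
  10      112.00        91.4298       914.2983
  Σ                    189.1434     1,389.6543
P = 189.1434; Macaulay duration = 1,389.6543 / 189.1434 = 7.34710 years.
Modified duration = D_Mac / (1 + y) = 7.34710 / 1.0205 = 7.19951 years.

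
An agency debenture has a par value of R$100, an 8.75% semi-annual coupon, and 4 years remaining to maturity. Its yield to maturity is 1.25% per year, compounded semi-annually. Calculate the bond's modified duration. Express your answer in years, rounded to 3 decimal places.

Periodic yield y = 0.00625. First find Macaulay duration:
  t   CF        PV=CF/(1+0.00625)^t    t·PV
  1        4.375         4.3478         4.3478
  2        4.375         4.3208         8.6416
  3        4.375         4.2940        12.8820
  4        4.375         4.2673        17.0693
  5        4.375         4.2408        21.2040
  6        4.375         4.2145        25.2868
  7        4.375         4.1883        29.3180
  8      104.375        99.3000       794.4002
  Σ                    129.1735       913.1497
P = 129.1735; Macaulay duration = 913.1497 / 129.1735 = 7.06917 half-year periods = 3.53459 years.
Modified duration = D_Mac / (1 + y) = 3.53459 / 1.00625 = 3.51263 years.

3.513 years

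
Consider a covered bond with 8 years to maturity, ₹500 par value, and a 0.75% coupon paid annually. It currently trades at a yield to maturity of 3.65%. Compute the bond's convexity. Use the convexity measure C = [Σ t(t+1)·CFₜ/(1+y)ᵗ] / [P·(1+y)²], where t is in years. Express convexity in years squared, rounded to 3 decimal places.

With y = 0.0365:
  t   CF        PV=CF/(1+0.0365)^t    t·PV        t(t+1)·PV
  1         3.75         3.6179         3.6179           7.2359
  2         3.75         3.4905         6.9811          20.9432
  3         3.75         3.3676        10.1029          40.4115
  4         3.75         3.2490        12.9961          64.9806
  5         3.75         3.1346        15.6731          94.0386
  6         3.75         3.0242        18.1454         127.0178
  7         3.75         2.9177        20.4242         163.3933
  8       503.75       378.1470     3,025.1756      27,226.5808
  Σ                    400.9487     3,113.1163      27,744.6017
P = 400.9487.
Convexity = Σ t(t+1)·PV / [P·(1+y)²] = 27,744.6017 / (400.9487 × 1.074332) = 64.40967.

64.410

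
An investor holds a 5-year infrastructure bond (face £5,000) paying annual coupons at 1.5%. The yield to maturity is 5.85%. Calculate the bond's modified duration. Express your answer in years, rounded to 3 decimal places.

Periodic yield y = 0.0585. First find Macaulay duration:
  t   CF        PV=CF/(1+0.0585)^t    t·PV
  1        75.00        70.8550        70.8550
  2        75.00        66.9390       133.8781
  3        75.00        63.2395       189.7186
  4        75.00        59.7445       238.9779
  5     5,075.00     3,819.2821    19,096.4104
  Σ                  4,080.0601    19,729.8400
P = 4,080.0601; Macaulay duration = 19,729.8400 / 4,080.0601 = 4.83567 years.
Modified duration = D_Mac / (1 + y) = 4.83567 / 1.0585 = 4.56842 years.

4.568 years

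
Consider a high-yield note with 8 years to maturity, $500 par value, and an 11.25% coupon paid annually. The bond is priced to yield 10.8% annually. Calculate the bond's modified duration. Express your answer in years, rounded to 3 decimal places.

Periodic yield y = 0.108. First find Macaulay duration:
  t   CF        PV=CF/(1+0.108)^t    t·PV
  1        56.25        50.7671        50.7671
  2        56.25        45.8187        91.6375
  3        56.25        41.3526       124.0579
  4        56.25        37.3219       149.2875
  5        56.25        33.6840       168.4200
  6        56.25        30.4007       182.4044
  7        56.25        27.4375       192.0624
  8       556.25       244.8792     1,959.0338
  Σ                    511.6618     2,917.6706
P = 511.6618; Macaulay duration = 2,917.6706 / 511.6618 = 5.70234 years.
Modified duration = D_Mac / (1 + y) = 5.70234 / 1.108 = 5.14652 years.

5.147 years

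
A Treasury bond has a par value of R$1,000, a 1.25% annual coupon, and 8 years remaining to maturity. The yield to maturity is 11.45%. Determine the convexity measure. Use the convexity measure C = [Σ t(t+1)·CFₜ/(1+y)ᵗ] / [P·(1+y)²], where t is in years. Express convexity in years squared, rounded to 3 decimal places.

52.958

With y = 0.1145:
  t   CF        PV=CF/(1+0.1145)^t    t·PV        t(t+1)·PV
  1        12.50        11.2158        11.2158          22.4316
  2        12.50        10.0635        20.1270          60.3811
  3        12.50         9.0296        27.0889         108.3555
  4        12.50         8.1020        32.4078         162.0391
  5        12.50         7.2696        36.3479         218.0876
  6        12.50         6.5227        39.1364         273.9548
  7        12.50         5.8526        40.9683         327.7461
  8     1,012.50       425.3578     3,402.8628      30,625.7650
  Σ                    483.4137     3,610.1549      31,798.7607
P = 483.4137.
Convexity = Σ t(t+1)·PV / [P·(1+y)²] = 31,798.7607 / (483.4137 × 1.242110) = 52.95795.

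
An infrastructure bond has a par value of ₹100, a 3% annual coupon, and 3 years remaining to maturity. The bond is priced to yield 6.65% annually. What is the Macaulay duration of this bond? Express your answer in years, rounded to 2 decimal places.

2.91 years

Periodic yield y = 0.0665. Discount each cash flow and weight by its year:
  t   CF        PV=CF/(1+0.0665)^t    t·PV
  1         3.00         2.8129         2.8129
  2         3.00         2.6375         5.2751
  3       103.00        84.9092       254.7275
  Σ                     90.3597       262.8156
Price P = Σ PV = 90.3597.
Macaulay duration = Σ(t·PV) / P = 262.8156 / 90.3597 = 2.90855 years.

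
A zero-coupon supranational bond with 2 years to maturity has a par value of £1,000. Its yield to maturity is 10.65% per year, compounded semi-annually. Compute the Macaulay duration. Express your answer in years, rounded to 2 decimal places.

2.00 years

A zero-coupon bond has a single cash flow at maturity, so its Macaulay duration equals its maturity: 2 years.
(Equivalently: 4 semi-annual periods ÷ 2 = 2 years.)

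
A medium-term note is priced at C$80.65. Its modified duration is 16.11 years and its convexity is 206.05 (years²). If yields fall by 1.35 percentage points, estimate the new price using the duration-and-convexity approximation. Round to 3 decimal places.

C$99.704

Duration effect: -D_mod·Δy = -16.11 × (-0.0135) = +0.217485
Convexity effect: ½·C·(Δy)² = 0.5 × 206.05 × (-0.0135)² = +0.01877630625
ΔP/P ≈ +0.217485 + 0.01877630625 = +0.23626130625
New price ≈ 80.65 × (1 + 0.23626130625) = 99.7044743490625.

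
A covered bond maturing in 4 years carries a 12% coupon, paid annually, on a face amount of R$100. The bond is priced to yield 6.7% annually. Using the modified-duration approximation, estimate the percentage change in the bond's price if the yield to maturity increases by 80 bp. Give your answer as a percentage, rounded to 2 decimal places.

-2.59%

Periodic yield y = 0.067. Modified duration first:
  t   CF        PV=CF/(1+0.067)^t    t·PV
  1        12.00        11.2465        11.2465
  2        12.00        10.5403        21.0806
  3        12.00         9.8784        29.6353
  4       112.00        86.4093       345.6371
  Σ                    118.0745       407.5994
P = 118.0745; D_Mac = 3.45205 yrs; D_mod = 3.45205/(1+0.067) = 3.23529 yrs.
ΔP/P ≈ -D_mod · Δy = -3.23529 × (+0.008) = -0.025882 = -2.5882%.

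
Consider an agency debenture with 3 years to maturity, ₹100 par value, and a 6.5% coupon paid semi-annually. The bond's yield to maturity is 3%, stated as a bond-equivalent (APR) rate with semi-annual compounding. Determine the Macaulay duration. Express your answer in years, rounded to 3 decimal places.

2.786 years

Periodic yield y = 0.015. Discount each cash flow and weight by its period:
  t   CF        PV=CF/(1+0.015)^t    t·PV
  1         3.25         3.2020         3.2020
  2         3.25         3.1547         6.3093
  3         3.25         3.1080         9.3241
  4         3.25         3.0621        12.2484
  5         3.25         3.0168        15.0842
  6       103.25        94.4265       566.5589
  Σ                    109.9701       612.7269
Price P = Σ PV = 109.9701.
Macaulay duration = Σ(t·PV) / P = 612.7269 / 109.9701 = 5.57176 half-year periods.
In years: 5.57176 / 2 = 2.78588 years.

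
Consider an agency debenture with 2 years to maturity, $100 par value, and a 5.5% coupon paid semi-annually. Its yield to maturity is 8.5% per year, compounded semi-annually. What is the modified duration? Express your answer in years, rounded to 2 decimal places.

Periodic yield y = 0.0425. First find Macaulay duration:
  t   CF        PV=CF/(1+0.0425)^t    t·PV
  1         2.75         2.6379         2.6379
  2         2.75         2.5303         5.0607
  3         2.75         2.4272         7.2816
  4       102.75        86.9917       347.9666
  Σ                     94.5871       362.9468
P = 94.5871; Macaulay duration = 362.9468 / 94.5871 = 3.83717 half-year periods = 1.91859 years.
Modified duration = D_Mac / (1 + y) = 1.91859 / 1.0425 = 1.84037 years.

1.84 years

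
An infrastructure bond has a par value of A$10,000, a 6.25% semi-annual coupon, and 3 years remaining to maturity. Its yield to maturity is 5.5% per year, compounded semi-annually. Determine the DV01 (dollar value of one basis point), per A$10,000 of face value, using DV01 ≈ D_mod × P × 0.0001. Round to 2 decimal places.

A$2.77

Periodic yield y = 0.0275.
  t   CF        PV=CF/(1+0.0275)^t    t·PV
  1       312.50       304.1363       304.1363
  2       312.50       295.9964       591.9927
  3       312.50       288.0743       864.2229
  4       312.50       280.3643     1,121.4572
  5       312.50       272.8606     1,364.3031
  6    10,312.50     8,763.4069    52,580.4415
  Σ                 10,204.8388    56,826.5537
P = 10,204.8388; D_Mac = 5.56859 half-year periods = 2.78429 yrs; D_mod = 2.70978 yrs.
DV01 ≈ 2.70978 × 10,204.8388 × 0.0001 = 2.765282.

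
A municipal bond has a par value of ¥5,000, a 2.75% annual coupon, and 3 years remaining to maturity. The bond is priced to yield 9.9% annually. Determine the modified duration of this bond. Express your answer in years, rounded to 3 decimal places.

Periodic yield y = 0.099. First find Macaulay duration:
  t   CF        PV=CF/(1+0.099)^t    t·PV
  1       137.50       125.1137       125.1137
  2       137.50       113.8433       227.6865
  3     5,137.50     3,870.4259    11,611.2777
  Σ                  4,109.3829    11,964.0780
P = 4,109.3829; Macaulay duration = 11,964.0780 / 4,109.3829 = 2.91141 years.
Modified duration = D_Mac / (1 + y) = 2.91141 / 1.099 = 2.64914 years.

2.649 years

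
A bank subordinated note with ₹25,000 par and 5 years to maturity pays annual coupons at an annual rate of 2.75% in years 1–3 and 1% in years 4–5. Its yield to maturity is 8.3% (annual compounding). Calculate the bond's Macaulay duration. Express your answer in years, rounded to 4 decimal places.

Periodic yield y = 0.083. Discount each cash flow and weight by its year:
  t   CF        PV=CF/(1+0.083)^t    t·PV
  1       687.50       634.8107       634.8107
  2       687.50       586.1595     1,172.3189
  3       687.50       541.2368     1,623.7105
  4       250.00       181.7298       726.9193
  5    25,250.00    16,948.0251    84,740.1257
  Σ                 18,891.9619    88,897.8850
Price P = Σ PV = 18,891.9619.
Macaulay duration = Σ(t·PV) / P = 88,897.8850 / 18,891.9619 = 4.70559 years.

4.7056 years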